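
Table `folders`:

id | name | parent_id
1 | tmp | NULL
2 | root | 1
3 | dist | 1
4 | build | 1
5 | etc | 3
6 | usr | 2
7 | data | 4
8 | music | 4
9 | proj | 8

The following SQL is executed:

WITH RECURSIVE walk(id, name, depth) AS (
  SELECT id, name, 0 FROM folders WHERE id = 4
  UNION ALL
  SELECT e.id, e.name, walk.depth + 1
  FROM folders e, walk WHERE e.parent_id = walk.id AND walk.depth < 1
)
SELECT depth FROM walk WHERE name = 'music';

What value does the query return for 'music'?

1

Base: id=4 (build) at depth 0.
Iteration 1: rows with parent_id in {4} -> data (id 7, depth 1), music (id 8, depth 1).
Iteration 2: depth < 1 fails for all current rows; recursion stops.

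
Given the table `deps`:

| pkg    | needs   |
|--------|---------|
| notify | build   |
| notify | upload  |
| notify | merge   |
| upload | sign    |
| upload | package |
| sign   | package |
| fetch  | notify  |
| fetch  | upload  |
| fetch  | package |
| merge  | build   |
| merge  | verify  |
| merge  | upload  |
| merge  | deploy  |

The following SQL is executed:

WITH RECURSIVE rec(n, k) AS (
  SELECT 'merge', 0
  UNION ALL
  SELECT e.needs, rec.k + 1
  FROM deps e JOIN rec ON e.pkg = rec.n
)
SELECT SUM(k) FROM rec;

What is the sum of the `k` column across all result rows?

Base: (merge, k=0).
Iteration 1: edges from {merge} -> (build, k=1), (deploy, k=1), (upload, k=1), (verify, k=1).
Iteration 2: edges from {build,deploy,upload,verify} -> (package, k=2), (sign, k=2).
Iteration 3: edges from {package,sign} -> (package, k=3).
Iteration 4: no outgoing edges from {package}; recursion stops.
SUM(k) = 0 + 1 + 1 + 1 + 1 + 2 + 2 + 3 = 11.

11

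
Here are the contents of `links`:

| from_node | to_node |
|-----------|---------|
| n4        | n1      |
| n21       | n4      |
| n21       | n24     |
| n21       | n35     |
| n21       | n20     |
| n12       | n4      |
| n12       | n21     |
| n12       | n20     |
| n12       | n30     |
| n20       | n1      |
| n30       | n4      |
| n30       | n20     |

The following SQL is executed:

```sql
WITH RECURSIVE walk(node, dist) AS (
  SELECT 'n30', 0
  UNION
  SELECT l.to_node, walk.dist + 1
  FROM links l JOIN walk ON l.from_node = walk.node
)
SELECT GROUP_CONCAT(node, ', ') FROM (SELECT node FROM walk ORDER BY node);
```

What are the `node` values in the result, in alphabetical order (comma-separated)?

Base: (n30, dist=0).
Iteration 1: edges from {n30} -> (n20, dist=1), (n4, dist=1).
Iteration 2: edges from {n20,n4} -> (n1, dist=2). [UNION drops 1 duplicate row(s)]
Iteration 3: no outgoing edges from {n1}; recursion stops.

n1, n20, n30, n4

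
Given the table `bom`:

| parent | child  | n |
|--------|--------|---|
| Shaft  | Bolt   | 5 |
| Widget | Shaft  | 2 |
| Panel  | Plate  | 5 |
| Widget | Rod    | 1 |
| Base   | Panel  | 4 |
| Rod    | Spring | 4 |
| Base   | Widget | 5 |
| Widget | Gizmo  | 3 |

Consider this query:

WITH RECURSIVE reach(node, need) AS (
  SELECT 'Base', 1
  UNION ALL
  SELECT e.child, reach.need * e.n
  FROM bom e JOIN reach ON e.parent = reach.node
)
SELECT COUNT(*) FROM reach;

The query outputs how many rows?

9

Base: (Base, need=1).
Iteration 1: components of {Base} -> Panel = 1*4 = 4, Widget = 1*5 = 5.
Iteration 2: components of {Panel,Widget} -> Gizmo = 5*3 = 15, Plate = 4*5 = 20, Rod = 5*1 = 5, Shaft = 5*2 = 10.
Iteration 3: components of {Gizmo,Plate,Rod,Shaft} -> Bolt = 10*5 = 50, Spring = 5*4 = 20.
Iteration 4: no further components; recursion stops.
Total rows emitted: 9.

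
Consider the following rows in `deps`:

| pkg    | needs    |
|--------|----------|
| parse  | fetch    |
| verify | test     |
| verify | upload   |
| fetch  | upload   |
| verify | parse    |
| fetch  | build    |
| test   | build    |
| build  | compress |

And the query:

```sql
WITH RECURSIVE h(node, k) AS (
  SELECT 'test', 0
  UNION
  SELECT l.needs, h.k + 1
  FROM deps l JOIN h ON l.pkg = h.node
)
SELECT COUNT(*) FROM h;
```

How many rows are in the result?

Base: (test, k=0).
Iteration 1: edges from {test} -> (build, k=1).
Iteration 2: edges from {build} -> (compress, k=2).
Iteration 3: no outgoing edges from {compress}; recursion stops.
Total rows emitted: 3.

3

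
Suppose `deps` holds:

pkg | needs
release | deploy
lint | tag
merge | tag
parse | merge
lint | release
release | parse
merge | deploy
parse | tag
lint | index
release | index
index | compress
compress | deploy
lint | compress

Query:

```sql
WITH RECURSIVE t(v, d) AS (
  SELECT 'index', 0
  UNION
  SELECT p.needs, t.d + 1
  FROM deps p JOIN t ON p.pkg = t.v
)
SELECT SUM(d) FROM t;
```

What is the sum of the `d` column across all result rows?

Base: (index, d=0).
Iteration 1: edges from {index} -> (compress, d=1).
Iteration 2: edges from {compress} -> (deploy, d=2).
Iteration 3: no outgoing edges from {deploy}; recursion stops.
SUM(d) = 0 + 1 + 2 = 3.

3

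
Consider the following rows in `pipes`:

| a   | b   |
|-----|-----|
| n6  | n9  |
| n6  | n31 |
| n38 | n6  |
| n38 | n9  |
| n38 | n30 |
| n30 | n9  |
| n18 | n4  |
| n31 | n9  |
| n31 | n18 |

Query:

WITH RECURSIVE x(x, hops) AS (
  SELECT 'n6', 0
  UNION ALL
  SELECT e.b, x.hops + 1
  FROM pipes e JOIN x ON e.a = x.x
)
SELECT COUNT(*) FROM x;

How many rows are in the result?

6

Base: (n6, hops=0).
Iteration 1: edges from {n6} -> (n31, hops=1), (n9, hops=1).
Iteration 2: edges from {n31,n9} -> (n18, hops=2), (n9, hops=2).
Iteration 3: edges from {n18,n9} -> (n4, hops=3).
Iteration 4: no outgoing edges from {n4}; recursion stops.
Total rows emitted: 6.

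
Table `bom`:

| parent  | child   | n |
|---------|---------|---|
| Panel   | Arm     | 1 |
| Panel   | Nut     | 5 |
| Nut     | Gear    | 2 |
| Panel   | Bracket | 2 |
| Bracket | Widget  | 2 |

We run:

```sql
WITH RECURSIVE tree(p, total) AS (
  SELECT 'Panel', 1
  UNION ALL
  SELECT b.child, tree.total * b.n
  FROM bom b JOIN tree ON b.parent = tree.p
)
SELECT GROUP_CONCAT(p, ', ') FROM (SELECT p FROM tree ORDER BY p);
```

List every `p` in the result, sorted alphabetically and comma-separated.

Arm, Bracket, Gear, Nut, Panel, Widget

Base: (Panel, total=1).
Iteration 1: components of {Panel} -> Arm = 1*1 = 1, Bracket = 1*2 = 2, Nut = 1*5 = 5.
Iteration 2: components of {Arm,Bracket,Nut} -> Gear = 5*2 = 10, Widget = 2*2 = 4.
Iteration 3: no further components; recursion stops.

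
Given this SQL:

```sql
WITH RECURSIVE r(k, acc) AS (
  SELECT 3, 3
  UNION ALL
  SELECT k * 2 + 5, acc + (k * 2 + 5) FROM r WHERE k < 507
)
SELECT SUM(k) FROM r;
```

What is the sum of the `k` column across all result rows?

981

Base: k=3, acc=3.
Iteration 1: 3 < 507 holds -> k = 3 * 2 + 5 = 11, acc = 3 + 11 = 14.
Iteration 2: 11 < 507 holds -> k = 11 * 2 + 5 = 27, acc = 14 + 27 = 41.
Iteration 3: 27 < 507 holds -> k = 27 * 2 + 5 = 59, acc = 41 + 59 = 100.
Iteration 4: 59 < 507 holds -> k = 59 * 2 + 5 = 123, acc = 100 + 123 = 223.
Iteration 5: 123 < 507 holds -> k = 123 * 2 + 5 = 251, acc = 223 + 251 = 474.
Iteration 6: 251 < 507 holds -> k = 251 * 2 + 5 = 507, acc = 474 + 507 = 981.
Iteration 7: 507 < 507 fails; recursion stops.
SUM(k) = 3 + 11 + 27 + 59 + 123 + 251 + 507 = 981.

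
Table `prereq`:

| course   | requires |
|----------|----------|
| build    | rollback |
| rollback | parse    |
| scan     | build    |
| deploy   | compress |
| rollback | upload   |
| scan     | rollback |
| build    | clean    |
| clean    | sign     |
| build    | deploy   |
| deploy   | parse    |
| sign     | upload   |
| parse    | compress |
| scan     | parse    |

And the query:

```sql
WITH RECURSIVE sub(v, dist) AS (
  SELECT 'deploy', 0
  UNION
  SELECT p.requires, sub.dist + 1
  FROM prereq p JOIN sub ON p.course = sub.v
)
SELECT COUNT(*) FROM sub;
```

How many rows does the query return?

Base: (deploy, dist=0).
Iteration 1: edges from {deploy} -> (compress, dist=1), (parse, dist=1).
Iteration 2: edges from {compress,parse} -> (compress, dist=2).
Iteration 3: no outgoing edges from {compress}; recursion stops.
Total rows emitted: 4.

4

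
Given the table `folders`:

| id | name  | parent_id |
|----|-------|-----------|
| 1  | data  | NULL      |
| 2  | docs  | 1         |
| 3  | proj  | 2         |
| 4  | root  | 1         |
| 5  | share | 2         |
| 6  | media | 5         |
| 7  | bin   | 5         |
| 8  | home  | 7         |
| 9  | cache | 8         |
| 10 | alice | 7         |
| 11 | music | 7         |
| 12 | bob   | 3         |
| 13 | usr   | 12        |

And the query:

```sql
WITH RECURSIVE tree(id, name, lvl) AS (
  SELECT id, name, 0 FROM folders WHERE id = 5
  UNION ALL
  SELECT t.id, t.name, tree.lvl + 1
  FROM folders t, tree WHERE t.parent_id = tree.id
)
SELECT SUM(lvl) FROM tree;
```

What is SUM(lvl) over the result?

Base: id=5 (share) at lvl 0.
Iteration 1: rows with parent_id in {5} -> media (id 6, lvl 1), bin (id 7, lvl 1).
Iteration 2: rows with parent_id in {6,7} -> home (id 8, lvl 2), alice (id 10, lvl 2), music (id 11, lvl 2).
Iteration 3: rows with parent_id in {8,10,11} -> cache (id 9, lvl 3).
Iteration 4: no rows with parent_id in {9}; recursion stops.
SUM(lvl) = 0 + 1 + 1 + 2 + 2 + 2 + 3 = 11.

11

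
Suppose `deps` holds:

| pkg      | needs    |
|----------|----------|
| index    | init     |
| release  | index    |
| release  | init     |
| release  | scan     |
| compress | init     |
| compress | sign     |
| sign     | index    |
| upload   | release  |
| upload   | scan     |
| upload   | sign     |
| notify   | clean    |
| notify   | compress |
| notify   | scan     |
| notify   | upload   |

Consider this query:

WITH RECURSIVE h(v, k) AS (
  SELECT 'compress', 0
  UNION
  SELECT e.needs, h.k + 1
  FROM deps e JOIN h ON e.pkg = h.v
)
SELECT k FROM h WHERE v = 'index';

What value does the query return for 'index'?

Base: (compress, k=0).
Iteration 1: edges from {compress} -> (init, k=1), (sign, k=1).
Iteration 2: edges from {init,sign} -> (index, k=2).
Iteration 3: edges from {index} -> (init, k=3).
Iteration 4: no outgoing edges from {init}; recursion stops.

2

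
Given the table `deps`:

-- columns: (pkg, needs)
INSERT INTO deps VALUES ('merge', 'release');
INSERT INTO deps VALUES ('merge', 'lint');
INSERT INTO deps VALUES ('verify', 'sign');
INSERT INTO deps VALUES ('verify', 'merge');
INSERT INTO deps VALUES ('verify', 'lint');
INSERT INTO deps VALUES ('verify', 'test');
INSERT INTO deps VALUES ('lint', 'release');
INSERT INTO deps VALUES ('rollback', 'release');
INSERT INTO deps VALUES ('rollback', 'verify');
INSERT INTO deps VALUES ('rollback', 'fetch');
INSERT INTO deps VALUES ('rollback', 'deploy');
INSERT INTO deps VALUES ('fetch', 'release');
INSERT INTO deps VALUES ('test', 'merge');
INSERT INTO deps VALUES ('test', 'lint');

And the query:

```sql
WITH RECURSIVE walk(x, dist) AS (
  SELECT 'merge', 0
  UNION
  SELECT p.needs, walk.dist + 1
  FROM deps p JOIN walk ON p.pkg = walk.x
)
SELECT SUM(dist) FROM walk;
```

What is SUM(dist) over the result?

4

Base: (merge, dist=0).
Iteration 1: edges from {merge} -> (lint, dist=1), (release, dist=1).
Iteration 2: edges from {lint,release} -> (release, dist=2).
Iteration 3: no outgoing edges from {release}; recursion stops.
SUM(dist) = 0 + 1 + 1 + 2 = 4.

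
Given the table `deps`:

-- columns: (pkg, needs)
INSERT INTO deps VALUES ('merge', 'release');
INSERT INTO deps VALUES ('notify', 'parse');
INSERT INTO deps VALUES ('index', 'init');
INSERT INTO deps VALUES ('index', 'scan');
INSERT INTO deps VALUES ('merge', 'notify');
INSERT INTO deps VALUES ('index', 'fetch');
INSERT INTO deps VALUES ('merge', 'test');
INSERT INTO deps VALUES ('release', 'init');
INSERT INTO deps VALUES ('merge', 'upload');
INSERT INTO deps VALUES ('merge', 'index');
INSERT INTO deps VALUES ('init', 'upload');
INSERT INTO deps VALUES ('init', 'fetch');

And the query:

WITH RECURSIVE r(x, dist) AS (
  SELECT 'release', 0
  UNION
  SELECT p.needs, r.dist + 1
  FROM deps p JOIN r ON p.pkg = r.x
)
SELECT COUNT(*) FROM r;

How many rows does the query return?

4

Base: (release, dist=0).
Iteration 1: edges from {release} -> (init, dist=1).
Iteration 2: edges from {init} -> (fetch, dist=2), (upload, dist=2).
Iteration 3: no outgoing edges from {fetch,upload}; recursion stops.
Total rows emitted: 4.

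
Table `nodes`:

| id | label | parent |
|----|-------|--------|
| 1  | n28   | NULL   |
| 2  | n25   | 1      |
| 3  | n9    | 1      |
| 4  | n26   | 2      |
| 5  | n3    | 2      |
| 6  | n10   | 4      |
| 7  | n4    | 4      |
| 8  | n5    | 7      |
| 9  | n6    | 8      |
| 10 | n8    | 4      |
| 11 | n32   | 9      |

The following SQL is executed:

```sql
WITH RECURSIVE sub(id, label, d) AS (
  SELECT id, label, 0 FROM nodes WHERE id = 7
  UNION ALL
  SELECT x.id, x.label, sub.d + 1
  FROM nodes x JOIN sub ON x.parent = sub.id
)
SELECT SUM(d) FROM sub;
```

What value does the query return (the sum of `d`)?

6

Base: id=7 (n4) at d 0.
Iteration 1: rows with parent in {7} -> n5 (id 8, d 1).
Iteration 2: rows with parent in {8} -> n6 (id 9, d 2).
Iteration 3: rows with parent in {9} -> n32 (id 11, d 3).
Iteration 4: no rows with parent in {11}; recursion stops.
SUM(d) = 0 + 1 + 2 + 3 = 6.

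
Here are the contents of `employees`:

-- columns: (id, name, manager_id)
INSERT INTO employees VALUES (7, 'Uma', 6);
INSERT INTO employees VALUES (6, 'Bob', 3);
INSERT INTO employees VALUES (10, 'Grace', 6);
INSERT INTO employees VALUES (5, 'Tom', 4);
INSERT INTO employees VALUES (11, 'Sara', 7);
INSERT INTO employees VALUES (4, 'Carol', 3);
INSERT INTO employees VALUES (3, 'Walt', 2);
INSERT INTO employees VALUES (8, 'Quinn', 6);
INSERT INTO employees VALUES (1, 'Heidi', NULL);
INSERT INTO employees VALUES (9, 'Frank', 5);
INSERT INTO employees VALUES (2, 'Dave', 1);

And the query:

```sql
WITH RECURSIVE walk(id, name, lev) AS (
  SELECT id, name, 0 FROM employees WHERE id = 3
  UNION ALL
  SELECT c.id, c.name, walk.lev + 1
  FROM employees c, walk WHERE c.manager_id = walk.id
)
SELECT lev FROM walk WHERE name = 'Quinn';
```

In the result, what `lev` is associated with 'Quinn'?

Base: id=3 (Walt) at lev 0.
Iteration 1: rows with manager_id in {3} -> Carol (id 4, lev 1), Bob (id 6, lev 1).
Iteration 2: rows with manager_id in {4,6} -> Tom (id 5, lev 2), Uma (id 7, lev 2), Quinn (id 8, lev 2), Grace (id 10, lev 2).
Iteration 3: rows with manager_id in {5,7,8,10} -> Frank (id 9, lev 3), Sara (id 11, lev 3).
Iteration 4: no rows with manager_id in {9,11}; recursion stops.

2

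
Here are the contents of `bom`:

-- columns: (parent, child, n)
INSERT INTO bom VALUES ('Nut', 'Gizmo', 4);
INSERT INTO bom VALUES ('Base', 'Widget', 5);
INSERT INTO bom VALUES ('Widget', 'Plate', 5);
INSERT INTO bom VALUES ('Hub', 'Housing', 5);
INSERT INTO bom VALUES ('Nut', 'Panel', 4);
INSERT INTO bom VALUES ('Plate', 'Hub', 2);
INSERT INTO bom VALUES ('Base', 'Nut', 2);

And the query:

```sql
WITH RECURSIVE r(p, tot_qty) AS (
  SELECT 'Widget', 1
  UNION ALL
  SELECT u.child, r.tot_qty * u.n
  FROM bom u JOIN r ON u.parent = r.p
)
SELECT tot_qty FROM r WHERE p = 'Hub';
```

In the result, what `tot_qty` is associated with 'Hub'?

Base: (Widget, tot_qty=1).
Iteration 1: components of {Widget} -> Plate = 1*5 = 5.
Iteration 2: components of {Plate} -> Hub = 5*2 = 10.
Iteration 3: components of {Hub} -> Housing = 10*5 = 50.
Iteration 4: no further components; recursion stops.

10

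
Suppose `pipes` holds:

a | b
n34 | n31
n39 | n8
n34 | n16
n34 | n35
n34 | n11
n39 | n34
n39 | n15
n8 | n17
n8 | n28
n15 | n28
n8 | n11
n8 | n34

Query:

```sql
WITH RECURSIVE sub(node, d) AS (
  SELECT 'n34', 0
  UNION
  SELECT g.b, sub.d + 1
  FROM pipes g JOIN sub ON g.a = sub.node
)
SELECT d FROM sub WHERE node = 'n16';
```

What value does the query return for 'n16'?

1

Base: (n34, d=0).
Iteration 1: edges from {n34} -> (n11, d=1), (n16, d=1), (n31, d=1), (n35, d=1).
Iteration 2: no outgoing edges from {n11,n16,n31,n35}; recursion stops.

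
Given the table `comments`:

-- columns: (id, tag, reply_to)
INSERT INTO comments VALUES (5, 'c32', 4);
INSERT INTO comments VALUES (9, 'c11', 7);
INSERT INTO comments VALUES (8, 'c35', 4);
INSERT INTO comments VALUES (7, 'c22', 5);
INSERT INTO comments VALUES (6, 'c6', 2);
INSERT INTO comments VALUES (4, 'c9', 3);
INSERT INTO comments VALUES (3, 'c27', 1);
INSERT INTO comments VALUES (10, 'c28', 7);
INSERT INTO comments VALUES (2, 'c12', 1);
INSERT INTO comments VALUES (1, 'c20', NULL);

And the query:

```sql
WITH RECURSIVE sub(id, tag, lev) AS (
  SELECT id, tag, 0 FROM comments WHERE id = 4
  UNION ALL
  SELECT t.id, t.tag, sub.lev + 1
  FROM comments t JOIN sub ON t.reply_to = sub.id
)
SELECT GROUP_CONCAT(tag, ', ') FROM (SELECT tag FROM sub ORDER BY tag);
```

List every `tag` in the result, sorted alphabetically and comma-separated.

c11, c22, c28, c32, c35, c9

Base: id=4 (c9) at lev 0.
Iteration 1: rows with reply_to in {4} -> c32 (id 5, lev 1), c35 (id 8, lev 1).
Iteration 2: rows with reply_to in {5,8} -> c22 (id 7, lev 2).
Iteration 3: rows with reply_to in {7} -> c11 (id 9, lev 3), c28 (id 10, lev 3).
Iteration 4: no rows with reply_to in {9,10}; recursion stops.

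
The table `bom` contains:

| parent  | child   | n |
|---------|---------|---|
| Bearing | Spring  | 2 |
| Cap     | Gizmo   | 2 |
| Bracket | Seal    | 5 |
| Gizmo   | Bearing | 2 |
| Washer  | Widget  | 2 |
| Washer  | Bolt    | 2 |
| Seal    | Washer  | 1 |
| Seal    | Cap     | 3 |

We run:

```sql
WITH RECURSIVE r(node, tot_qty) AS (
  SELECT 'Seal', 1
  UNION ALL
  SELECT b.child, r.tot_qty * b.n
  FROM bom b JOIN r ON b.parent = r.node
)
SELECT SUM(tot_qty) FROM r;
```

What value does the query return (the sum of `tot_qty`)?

51

Base: (Seal, tot_qty=1).
Iteration 1: components of {Seal} -> Cap = 1*3 = 3, Washer = 1*1 = 1.
Iteration 2: components of {Cap,Washer} -> Bolt = 1*2 = 2, Gizmo = 3*2 = 6, Widget = 1*2 = 2.
Iteration 3: components of {Bolt,Gizmo,Widget} -> Bearing = 6*2 = 12.
Iteration 4: components of {Bearing} -> Spring = 12*2 = 24.
Iteration 5: no further components; recursion stops.
SUM(tot_qty) = 1 + 1 + 3 + 2 + 2 + 6 + 12 + 24 = 51.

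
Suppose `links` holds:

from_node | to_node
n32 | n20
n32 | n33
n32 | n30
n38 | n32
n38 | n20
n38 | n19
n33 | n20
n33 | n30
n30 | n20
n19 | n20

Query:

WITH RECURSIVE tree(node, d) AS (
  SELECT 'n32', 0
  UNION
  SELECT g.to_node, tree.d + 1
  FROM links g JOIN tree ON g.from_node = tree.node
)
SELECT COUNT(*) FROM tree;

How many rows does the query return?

Base: (n32, d=0).
Iteration 1: edges from {n32} -> (n20, d=1), (n30, d=1), (n33, d=1).
Iteration 2: edges from {n20,n30,n33} -> (n20, d=2), (n30, d=2). [UNION drops 1 duplicate row(s)]
Iteration 3: edges from {n20,n30} -> (n20, d=3).
Iteration 4: no outgoing edges from {n20}; recursion stops.
Total rows emitted: 7.

7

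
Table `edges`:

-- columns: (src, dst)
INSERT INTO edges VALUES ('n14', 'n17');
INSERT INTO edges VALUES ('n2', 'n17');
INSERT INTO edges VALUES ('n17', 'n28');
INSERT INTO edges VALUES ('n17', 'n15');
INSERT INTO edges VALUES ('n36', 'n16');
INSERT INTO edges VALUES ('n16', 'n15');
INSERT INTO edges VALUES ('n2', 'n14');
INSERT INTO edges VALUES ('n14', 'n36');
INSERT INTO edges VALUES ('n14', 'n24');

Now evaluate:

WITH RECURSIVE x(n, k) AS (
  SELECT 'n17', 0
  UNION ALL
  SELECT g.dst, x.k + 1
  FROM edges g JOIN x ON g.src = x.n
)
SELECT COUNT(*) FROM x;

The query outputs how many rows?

Base: (n17, k=0).
Iteration 1: edges from {n17} -> (n15, k=1), (n28, k=1).
Iteration 2: no outgoing edges from {n15,n28}; recursion stops.
Total rows emitted: 3.

3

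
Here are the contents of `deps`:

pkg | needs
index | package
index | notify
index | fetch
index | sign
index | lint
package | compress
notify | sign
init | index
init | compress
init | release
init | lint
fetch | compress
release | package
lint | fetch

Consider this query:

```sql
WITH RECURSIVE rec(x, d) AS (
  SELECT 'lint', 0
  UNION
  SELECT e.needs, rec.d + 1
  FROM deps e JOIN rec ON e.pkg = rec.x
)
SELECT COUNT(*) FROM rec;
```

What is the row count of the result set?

Base: (lint, d=0).
Iteration 1: edges from {lint} -> (fetch, d=1).
Iteration 2: edges from {fetch} -> (compress, d=2).
Iteration 3: no outgoing edges from {compress}; recursion stops.
Total rows emitted: 3.

3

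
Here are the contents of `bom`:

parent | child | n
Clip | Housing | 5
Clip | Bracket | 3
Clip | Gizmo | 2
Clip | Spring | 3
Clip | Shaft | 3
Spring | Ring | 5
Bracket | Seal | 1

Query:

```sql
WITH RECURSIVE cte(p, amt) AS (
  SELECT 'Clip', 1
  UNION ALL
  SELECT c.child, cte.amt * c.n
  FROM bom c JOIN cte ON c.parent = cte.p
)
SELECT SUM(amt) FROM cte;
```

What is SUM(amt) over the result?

35

Base: (Clip, amt=1).
Iteration 1: components of {Clip} -> Bracket = 1*3 = 3, Gizmo = 1*2 = 2, Housing = 1*5 = 5, Shaft = 1*3 = 3, Spring = 1*3 = 3.
Iteration 2: components of {Bracket,Gizmo,Housing,Shaft,Spring} -> Ring = 3*5 = 15, Seal = 3*1 = 3.
Iteration 3: no further components; recursion stops.
SUM(amt) = 1 + 3 + 3 + 5 + 2 + 3 + 3 + 15 = 35.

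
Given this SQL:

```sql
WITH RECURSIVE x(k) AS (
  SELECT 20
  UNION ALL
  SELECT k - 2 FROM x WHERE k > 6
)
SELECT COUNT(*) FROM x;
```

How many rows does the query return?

Base: k=20.
Iteration 1: 20 > 6 holds -> k = 20 - 2 = 18.
Iteration 2: 18 > 6 holds -> k = 18 - 2 = 16.
Iteration 3: 16 > 6 holds -> k = 16 - 2 = 14.
Iteration 4: 14 > 6 holds -> k = 14 - 2 = 12.
Iteration 5: 12 > 6 holds -> k = 12 - 2 = 10.
Iteration 6: 10 > 6 holds -> k = 10 - 2 = 8.
Iteration 7: 8 > 6 holds -> k = 8 - 2 = 6.
Iteration 8: 6 > 6 fails; recursion stops.
Total rows emitted: 8.

8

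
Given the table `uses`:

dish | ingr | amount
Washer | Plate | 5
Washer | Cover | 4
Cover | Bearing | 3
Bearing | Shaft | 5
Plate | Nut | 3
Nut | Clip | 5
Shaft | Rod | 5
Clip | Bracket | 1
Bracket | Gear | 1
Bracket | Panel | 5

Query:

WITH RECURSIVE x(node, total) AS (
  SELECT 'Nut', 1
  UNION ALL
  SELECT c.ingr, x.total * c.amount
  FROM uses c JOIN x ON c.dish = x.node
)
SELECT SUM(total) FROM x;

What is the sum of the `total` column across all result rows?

Base: (Nut, total=1).
Iteration 1: components of {Nut} -> Clip = 1*5 = 5.
Iteration 2: components of {Clip} -> Bracket = 5*1 = 5.
Iteration 3: components of {Bracket} -> Gear = 5*1 = 5, Panel = 5*5 = 25.
Iteration 4: no further components; recursion stops.
SUM(total) = 1 + 5 + 5 + 5 + 25 = 41.

41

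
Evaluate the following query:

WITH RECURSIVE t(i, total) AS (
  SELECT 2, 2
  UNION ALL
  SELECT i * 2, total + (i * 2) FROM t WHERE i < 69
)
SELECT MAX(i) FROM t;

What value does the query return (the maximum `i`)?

Base: i=2, total=2.
Iteration 1: 2 < 69 holds -> i = 2 * 2 = 4, total = 2 + 4 = 6.
Iteration 2: 4 < 69 holds -> i = 4 * 2 = 8, total = 6 + 8 = 14.
Iteration 3: 8 < 69 holds -> i = 8 * 2 = 16, total = 14 + 16 = 30.
Iteration 4: 16 < 69 holds -> i = 16 * 2 = 32, total = 30 + 32 = 62.
Iteration 5: 32 < 69 holds -> i = 32 * 2 = 64, total = 62 + 64 = 126.
Iteration 6: 64 < 69 holds -> i = 64 * 2 = 128, total = 126 + 128 = 254.
Iteration 7: 128 < 69 fails; recursion stops.
i values: 2, 4, 8, 16, 32, 64, 128; the maximum is 128.

128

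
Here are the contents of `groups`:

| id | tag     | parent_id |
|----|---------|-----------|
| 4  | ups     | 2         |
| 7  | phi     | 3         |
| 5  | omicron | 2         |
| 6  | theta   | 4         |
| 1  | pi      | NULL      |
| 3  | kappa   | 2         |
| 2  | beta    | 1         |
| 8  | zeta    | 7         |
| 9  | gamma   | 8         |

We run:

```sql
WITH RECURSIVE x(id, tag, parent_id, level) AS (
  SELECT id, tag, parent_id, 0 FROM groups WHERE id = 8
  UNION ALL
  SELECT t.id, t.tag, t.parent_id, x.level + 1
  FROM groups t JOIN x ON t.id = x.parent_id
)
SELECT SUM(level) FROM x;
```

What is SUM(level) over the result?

10

Base: id=8 (zeta), parent_id=7, level 0.
Iteration 1: join on id=7 -> phi (id 7, parent_id=3, level 1).
Iteration 2: join on id=3 -> kappa (id 3, parent_id=2, level 2).
Iteration 3: join on id=2 -> beta (id 2, parent_id=1, level 3).
Iteration 4: join on id=1 -> pi (id 1, parent_id=NULL, level 4).
Iteration 5: parent_id is NULL; no match; recursion stops.
SUM(level) = 0 + 1 + 2 + 3 + 4 = 10.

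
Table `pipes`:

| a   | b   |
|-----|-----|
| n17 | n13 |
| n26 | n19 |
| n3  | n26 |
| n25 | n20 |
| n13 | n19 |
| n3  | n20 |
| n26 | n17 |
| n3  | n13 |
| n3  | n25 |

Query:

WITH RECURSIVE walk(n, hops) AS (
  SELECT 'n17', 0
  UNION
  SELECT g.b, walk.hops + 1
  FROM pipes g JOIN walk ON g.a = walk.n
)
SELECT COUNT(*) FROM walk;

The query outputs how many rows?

3

Base: (n17, hops=0).
Iteration 1: edges from {n17} -> (n13, hops=1).
Iteration 2: edges from {n13} -> (n19, hops=2).
Iteration 3: no outgoing edges from {n19}; recursion stops.
Total rows emitted: 3.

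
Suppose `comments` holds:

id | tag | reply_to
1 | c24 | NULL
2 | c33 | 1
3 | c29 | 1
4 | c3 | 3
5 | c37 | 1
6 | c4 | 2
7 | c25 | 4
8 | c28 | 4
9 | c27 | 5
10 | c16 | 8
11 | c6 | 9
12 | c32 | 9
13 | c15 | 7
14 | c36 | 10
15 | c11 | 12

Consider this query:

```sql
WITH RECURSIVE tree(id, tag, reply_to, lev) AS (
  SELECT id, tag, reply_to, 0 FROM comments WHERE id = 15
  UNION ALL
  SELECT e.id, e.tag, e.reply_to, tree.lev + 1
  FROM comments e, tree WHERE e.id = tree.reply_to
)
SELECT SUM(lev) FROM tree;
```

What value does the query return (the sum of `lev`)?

Base: id=15 (c11), reply_to=12, lev 0.
Iteration 1: join on id=12 -> c32 (id 12, reply_to=9, lev 1).
Iteration 2: join on id=9 -> c27 (id 9, reply_to=5, lev 2).
Iteration 3: join on id=5 -> c37 (id 5, reply_to=1, lev 3).
Iteration 4: join on id=1 -> c24 (id 1, reply_to=NULL, lev 4).
Iteration 5: reply_to is NULL; no match; recursion stops.
SUM(lev) = 0 + 1 + 2 + 3 + 4 = 10.

10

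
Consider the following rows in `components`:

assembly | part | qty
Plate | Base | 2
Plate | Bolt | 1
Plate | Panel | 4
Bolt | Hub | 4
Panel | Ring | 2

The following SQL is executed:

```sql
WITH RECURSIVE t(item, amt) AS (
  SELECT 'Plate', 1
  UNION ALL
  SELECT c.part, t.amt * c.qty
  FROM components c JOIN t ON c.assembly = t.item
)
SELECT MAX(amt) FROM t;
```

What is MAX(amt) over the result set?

8

Base: (Plate, amt=1).
Iteration 1: components of {Plate} -> Base = 1*2 = 2, Bolt = 1*1 = 1, Panel = 1*4 = 4.
Iteration 2: components of {Base,Bolt,Panel} -> Hub = 1*4 = 4, Ring = 4*2 = 8.
Iteration 3: no further components; recursion stops.
amt values: 1, 2, 1, 4, 4, 8; the maximum is 8.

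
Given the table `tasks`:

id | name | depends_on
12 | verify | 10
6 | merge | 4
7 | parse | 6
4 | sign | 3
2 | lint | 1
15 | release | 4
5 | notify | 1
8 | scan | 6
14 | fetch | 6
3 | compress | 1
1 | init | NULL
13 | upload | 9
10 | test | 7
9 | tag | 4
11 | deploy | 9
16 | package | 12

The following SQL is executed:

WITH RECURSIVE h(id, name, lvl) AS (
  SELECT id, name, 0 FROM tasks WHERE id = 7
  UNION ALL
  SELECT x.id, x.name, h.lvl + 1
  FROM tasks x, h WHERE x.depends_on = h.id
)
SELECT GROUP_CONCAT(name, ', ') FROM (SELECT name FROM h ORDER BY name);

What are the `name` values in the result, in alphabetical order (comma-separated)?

Base: id=7 (parse) at lvl 0.
Iteration 1: rows with depends_on in {7} -> test (id 10, lvl 1).
Iteration 2: rows with depends_on in {10} -> verify (id 12, lvl 2).
Iteration 3: rows with depends_on in {12} -> package (id 16, lvl 3).
Iteration 4: no rows with depends_on in {16}; recursion stops.

package, parse, test, verify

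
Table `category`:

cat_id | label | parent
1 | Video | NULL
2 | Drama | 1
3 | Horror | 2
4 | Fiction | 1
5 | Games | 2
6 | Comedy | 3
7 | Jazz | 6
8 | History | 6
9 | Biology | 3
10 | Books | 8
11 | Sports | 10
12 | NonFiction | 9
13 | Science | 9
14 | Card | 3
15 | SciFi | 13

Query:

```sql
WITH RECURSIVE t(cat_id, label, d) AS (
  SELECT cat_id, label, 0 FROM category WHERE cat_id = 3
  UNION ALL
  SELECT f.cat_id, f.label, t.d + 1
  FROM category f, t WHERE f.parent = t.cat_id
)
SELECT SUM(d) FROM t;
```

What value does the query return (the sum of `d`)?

21

Base: cat_id=3 (Horror) at d 0.
Iteration 1: rows with parent in {3} -> Comedy (id 6, d 1), Biology (id 9, d 1), Card (id 14, d 1).
Iteration 2: rows with parent in {6,9,14} -> Jazz (id 7, d 2), History (id 8, d 2), NonFiction (id 12, d 2), Science (id 13, d 2).
Iteration 3: rows with parent in {7,8,12,13} -> Books (id 10, d 3), SciFi (id 15, d 3).
Iteration 4: rows with parent in {10,15} -> Sports (id 11, d 4).
Iteration 5: no rows with parent in {11}; recursion stops.
SUM(d) = 0 + 1 + 1 + 1 + 2 + 2 + 2 + 2 + 3 + 3 + 4 = 21.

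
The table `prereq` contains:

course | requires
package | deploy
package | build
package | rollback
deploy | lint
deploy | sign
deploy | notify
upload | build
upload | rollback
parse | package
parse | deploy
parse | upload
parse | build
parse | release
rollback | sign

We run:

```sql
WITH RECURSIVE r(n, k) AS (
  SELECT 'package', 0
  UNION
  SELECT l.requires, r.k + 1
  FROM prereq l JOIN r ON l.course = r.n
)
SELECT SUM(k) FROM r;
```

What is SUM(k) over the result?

Base: (package, k=0).
Iteration 1: edges from {package} -> (build, k=1), (deploy, k=1), (rollback, k=1).
Iteration 2: edges from {build,deploy,rollback} -> (lint, k=2), (notify, k=2), (sign, k=2). [UNION drops 1 duplicate row(s)]
Iteration 3: no outgoing edges from {lint,notify,sign}; recursion stops.
SUM(k) = 0 + 1 + 1 + 1 + 2 + 2 + 2 = 9.

9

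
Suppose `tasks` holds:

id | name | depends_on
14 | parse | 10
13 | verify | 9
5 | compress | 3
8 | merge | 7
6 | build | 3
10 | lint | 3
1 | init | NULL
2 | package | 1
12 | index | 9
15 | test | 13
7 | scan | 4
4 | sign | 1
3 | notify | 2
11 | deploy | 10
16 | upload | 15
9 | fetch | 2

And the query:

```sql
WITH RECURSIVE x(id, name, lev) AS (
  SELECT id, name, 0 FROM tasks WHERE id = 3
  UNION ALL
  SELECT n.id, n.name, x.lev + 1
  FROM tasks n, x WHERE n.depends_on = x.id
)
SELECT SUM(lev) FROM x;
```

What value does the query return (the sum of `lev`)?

7

Base: id=3 (notify) at lev 0.
Iteration 1: rows with depends_on in {3} -> compress (id 5, lev 1), build (id 6, lev 1), lint (id 10, lev 1).
Iteration 2: rows with depends_on in {5,6,10} -> deploy (id 11, lev 2), parse (id 14, lev 2).
Iteration 3: no rows with depends_on in {11,14}; recursion stops.
SUM(lev) = 0 + 1 + 1 + 1 + 2 + 2 = 7.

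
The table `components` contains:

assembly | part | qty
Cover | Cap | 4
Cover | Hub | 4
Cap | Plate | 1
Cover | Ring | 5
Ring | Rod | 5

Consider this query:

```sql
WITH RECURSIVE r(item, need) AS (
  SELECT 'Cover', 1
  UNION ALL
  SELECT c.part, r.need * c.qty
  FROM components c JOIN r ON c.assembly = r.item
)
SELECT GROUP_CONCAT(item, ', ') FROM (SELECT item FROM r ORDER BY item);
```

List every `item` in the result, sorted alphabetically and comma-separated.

Base: (Cover, need=1).
Iteration 1: components of {Cover} -> Cap = 1*4 = 4, Hub = 1*4 = 4, Ring = 1*5 = 5.
Iteration 2: components of {Cap,Hub,Ring} -> Plate = 4*1 = 4, Rod = 5*5 = 25.
Iteration 3: no further components; recursion stops.

Cap, Cover, Hub, Plate, Ring, Rod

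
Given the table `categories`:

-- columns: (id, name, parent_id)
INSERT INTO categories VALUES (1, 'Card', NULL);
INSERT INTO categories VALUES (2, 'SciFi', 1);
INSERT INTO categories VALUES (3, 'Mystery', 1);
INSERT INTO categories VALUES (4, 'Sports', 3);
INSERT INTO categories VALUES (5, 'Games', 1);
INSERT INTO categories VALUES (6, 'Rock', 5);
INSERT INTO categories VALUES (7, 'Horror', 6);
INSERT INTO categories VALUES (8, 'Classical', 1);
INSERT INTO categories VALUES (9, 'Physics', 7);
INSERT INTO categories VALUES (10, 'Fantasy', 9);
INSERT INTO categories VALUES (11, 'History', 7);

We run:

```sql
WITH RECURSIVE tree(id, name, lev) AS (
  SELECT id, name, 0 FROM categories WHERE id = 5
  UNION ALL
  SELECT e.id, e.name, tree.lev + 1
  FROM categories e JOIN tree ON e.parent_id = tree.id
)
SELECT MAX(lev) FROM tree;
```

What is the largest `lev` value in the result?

4

Base: id=5 (Games) at lev 0.
Iteration 1: rows with parent_id in {5} -> Rock (id 6, lev 1).
Iteration 2: rows with parent_id in {6} -> Horror (id 7, lev 2).
Iteration 3: rows with parent_id in {7} -> Physics (id 9, lev 3), History (id 11, lev 3).
Iteration 4: rows with parent_id in {9,11} -> Fantasy (id 10, lev 4).
Iteration 5: no rows with parent_id in {10}; recursion stops.
lev values: 0, 1, 2, 3, 3, 4; the maximum is 4.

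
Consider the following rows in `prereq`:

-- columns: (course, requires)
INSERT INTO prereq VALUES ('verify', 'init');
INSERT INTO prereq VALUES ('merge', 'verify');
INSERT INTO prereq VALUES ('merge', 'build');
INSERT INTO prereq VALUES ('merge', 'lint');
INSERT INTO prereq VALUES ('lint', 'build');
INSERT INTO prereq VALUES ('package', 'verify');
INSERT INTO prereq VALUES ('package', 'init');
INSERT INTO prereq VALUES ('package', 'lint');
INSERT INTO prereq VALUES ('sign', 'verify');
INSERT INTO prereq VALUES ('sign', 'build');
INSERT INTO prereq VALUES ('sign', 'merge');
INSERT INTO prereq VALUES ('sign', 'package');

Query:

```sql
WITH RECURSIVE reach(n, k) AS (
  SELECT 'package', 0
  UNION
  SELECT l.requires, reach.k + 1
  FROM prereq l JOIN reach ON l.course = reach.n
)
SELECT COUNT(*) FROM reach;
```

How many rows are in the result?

Base: (package, k=0).
Iteration 1: edges from {package} -> (init, k=1), (lint, k=1), (verify, k=1).
Iteration 2: edges from {init,lint,verify} -> (build, k=2), (init, k=2).
Iteration 3: no outgoing edges from {build,init}; recursion stops.
Total rows emitted: 6.

6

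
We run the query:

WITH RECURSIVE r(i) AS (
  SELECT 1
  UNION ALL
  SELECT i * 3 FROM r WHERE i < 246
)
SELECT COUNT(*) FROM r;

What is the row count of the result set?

Base: i=1.
Iteration 1: 1 < 246 holds -> i = 1 * 3 = 3.
Iteration 2: 3 < 246 holds -> i = 3 * 3 = 9.
Iteration 3: 9 < 246 holds -> i = 9 * 3 = 27.
Iteration 4: 27 < 246 holds -> i = 27 * 3 = 81.
Iteration 5: 81 < 246 holds -> i = 81 * 3 = 243.
Iteration 6: 243 < 246 holds -> i = 243 * 3 = 729.
Iteration 7: 729 < 246 fails; recursion stops.
Total rows emitted: 7.

7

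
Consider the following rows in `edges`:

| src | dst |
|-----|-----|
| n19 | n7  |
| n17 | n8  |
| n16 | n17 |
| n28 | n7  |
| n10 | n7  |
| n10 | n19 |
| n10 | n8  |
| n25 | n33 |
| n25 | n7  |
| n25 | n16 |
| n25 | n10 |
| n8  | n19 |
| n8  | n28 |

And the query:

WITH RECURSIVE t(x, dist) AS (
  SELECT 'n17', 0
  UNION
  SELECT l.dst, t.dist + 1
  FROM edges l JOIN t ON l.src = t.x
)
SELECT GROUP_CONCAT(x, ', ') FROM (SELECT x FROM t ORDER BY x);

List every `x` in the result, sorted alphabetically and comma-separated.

n17, n19, n28, n7, n8

Base: (n17, dist=0).
Iteration 1: edges from {n17} -> (n8, dist=1).
Iteration 2: edges from {n8} -> (n19, dist=2), (n28, dist=2).
Iteration 3: edges from {n19,n28} -> (n7, dist=3). [UNION drops 1 duplicate row(s)]
Iteration 4: no outgoing edges from {n7}; recursion stops.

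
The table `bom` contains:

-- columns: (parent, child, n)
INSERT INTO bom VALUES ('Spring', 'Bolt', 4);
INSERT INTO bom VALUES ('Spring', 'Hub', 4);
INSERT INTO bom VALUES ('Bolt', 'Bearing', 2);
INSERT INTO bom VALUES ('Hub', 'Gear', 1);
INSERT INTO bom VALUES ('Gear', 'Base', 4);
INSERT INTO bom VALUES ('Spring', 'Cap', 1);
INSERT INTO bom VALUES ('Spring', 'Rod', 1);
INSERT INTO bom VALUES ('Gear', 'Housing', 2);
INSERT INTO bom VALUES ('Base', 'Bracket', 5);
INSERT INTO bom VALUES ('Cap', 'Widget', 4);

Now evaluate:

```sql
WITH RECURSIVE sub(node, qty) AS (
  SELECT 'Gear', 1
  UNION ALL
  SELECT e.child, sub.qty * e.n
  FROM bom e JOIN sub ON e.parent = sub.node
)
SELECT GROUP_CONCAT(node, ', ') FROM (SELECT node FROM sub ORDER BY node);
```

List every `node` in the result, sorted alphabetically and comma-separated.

Base, Bracket, Gear, Housing

Base: (Gear, qty=1).
Iteration 1: components of {Gear} -> Base = 1*4 = 4, Housing = 1*2 = 2.
Iteration 2: components of {Base,Housing} -> Bracket = 4*5 = 20.
Iteration 3: no further components; recursion stops.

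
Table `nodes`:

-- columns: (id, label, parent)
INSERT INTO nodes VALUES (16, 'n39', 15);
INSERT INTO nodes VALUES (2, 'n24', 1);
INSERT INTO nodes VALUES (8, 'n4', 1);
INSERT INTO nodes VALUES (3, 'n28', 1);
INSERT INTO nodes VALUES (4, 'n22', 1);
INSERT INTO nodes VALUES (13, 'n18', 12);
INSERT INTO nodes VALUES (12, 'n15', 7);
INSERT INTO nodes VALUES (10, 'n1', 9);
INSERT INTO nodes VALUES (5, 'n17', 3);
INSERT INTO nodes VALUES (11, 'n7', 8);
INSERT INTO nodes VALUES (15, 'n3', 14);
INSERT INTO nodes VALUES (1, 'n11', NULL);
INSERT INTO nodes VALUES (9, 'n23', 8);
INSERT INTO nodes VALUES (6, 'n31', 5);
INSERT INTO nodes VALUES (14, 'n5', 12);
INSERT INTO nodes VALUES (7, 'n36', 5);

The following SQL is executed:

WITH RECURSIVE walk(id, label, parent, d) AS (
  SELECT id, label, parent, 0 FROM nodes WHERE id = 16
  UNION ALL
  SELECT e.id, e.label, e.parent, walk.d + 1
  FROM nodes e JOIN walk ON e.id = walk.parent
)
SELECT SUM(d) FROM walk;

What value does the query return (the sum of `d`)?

28

Base: id=16 (n39), parent=15, d 0.
Iteration 1: join on id=15 -> n3 (id 15, parent=14, d 1).
Iteration 2: join on id=14 -> n5 (id 14, parent=12, d 2).
Iteration 3: join on id=12 -> n15 (id 12, parent=7, d 3).
Iteration 4: join on id=7 -> n36 (id 7, parent=5, d 4).
Iteration 5: join on id=5 -> n17 (id 5, parent=3, d 5).
Iteration 6: join on id=3 -> n28 (id 3, parent=1, d 6).
Iteration 7: join on id=1 -> n11 (id 1, parent=NULL, d 7).
Iteration 8: parent is NULL; no match; recursion stops.
SUM(d) = 0 + 1 + 2 + 3 + 4 + 5 + 6 + 7 = 28.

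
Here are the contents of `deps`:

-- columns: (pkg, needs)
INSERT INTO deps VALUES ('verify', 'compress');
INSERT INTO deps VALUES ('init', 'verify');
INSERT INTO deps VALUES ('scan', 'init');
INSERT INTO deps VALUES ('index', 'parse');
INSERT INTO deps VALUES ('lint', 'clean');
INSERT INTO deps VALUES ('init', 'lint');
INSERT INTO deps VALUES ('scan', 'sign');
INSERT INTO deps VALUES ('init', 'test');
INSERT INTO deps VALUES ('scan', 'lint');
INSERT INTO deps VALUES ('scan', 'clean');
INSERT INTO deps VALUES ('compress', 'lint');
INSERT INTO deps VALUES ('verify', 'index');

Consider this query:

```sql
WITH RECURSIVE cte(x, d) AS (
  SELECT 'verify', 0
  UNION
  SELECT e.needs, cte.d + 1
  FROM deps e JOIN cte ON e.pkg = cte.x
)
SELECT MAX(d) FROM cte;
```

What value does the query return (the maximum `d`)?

3

Base: (verify, d=0).
Iteration 1: edges from {verify} -> (compress, d=1), (index, d=1).
Iteration 2: edges from {compress,index} -> (lint, d=2), (parse, d=2).
Iteration 3: edges from {lint,parse} -> (clean, d=3).
Iteration 4: no outgoing edges from {clean}; recursion stops.
d values: 0, 1, 1, 2, 2, 3; the maximum is 3.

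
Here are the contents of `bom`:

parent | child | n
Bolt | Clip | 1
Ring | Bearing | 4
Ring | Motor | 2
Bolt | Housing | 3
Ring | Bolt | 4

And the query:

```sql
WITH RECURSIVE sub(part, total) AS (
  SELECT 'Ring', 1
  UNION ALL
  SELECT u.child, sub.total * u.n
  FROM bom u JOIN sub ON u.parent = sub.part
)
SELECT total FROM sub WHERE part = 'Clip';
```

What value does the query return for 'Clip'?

4

Base: (Ring, total=1).
Iteration 1: components of {Ring} -> Bearing = 1*4 = 4, Bolt = 1*4 = 4, Motor = 1*2 = 2.
Iteration 2: components of {Bearing,Bolt,Motor} -> Clip = 4*1 = 4, Housing = 4*3 = 12.
Iteration 3: no further components; recursion stops.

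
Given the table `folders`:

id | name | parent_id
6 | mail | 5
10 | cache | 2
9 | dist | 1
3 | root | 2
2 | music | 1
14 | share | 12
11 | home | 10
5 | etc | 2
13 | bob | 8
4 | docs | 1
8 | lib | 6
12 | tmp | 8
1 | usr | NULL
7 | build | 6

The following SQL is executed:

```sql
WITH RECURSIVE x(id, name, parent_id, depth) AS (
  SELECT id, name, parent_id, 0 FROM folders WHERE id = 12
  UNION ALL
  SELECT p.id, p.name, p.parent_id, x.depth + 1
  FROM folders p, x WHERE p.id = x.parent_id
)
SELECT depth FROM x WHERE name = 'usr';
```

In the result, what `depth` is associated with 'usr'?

Base: id=12 (tmp), parent_id=8, depth 0.
Iteration 1: join on id=8 -> lib (id 8, parent_id=6, depth 1).
Iteration 2: join on id=6 -> mail (id 6, parent_id=5, depth 2).
Iteration 3: join on id=5 -> etc (id 5, parent_id=2, depth 3).
Iteration 4: join on id=2 -> music (id 2, parent_id=1, depth 4).
Iteration 5: join on id=1 -> usr (id 1, parent_id=NULL, depth 5).
Iteration 6: parent_id is NULL; no match; recursion stops.

5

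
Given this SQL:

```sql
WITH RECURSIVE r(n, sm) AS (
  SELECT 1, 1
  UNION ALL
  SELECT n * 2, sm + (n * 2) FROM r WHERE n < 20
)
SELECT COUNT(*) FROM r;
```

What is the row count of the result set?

Base: n=1, sm=1.
Iteration 1: 1 < 20 holds -> n = 1 * 2 = 2, sm = 1 + 2 = 3.
Iteration 2: 2 < 20 holds -> n = 2 * 2 = 4, sm = 3 + 4 = 7.
Iteration 3: 4 < 20 holds -> n = 4 * 2 = 8, sm = 7 + 8 = 15.
Iteration 4: 8 < 20 holds -> n = 8 * 2 = 16, sm = 15 + 16 = 31.
Iteration 5: 16 < 20 holds -> n = 16 * 2 = 32, sm = 31 + 32 = 63.
Iteration 6: 32 < 20 fails; recursion stops.
Total rows emitted: 6.

6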